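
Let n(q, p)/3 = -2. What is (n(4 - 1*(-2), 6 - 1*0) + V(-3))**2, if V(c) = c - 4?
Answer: 169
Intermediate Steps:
n(q, p) = -6 (n(q, p) = 3*(-2) = -6)
V(c) = -4 + c
(n(4 - 1*(-2), 6 - 1*0) + V(-3))**2 = (-6 + (-4 - 3))**2 = (-6 - 7)**2 = (-13)**2 = 169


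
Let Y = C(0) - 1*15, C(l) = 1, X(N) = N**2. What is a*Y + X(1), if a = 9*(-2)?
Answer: 253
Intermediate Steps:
Y = -14 (Y = 1 - 1*15 = 1 - 15 = -14)
a = -18
a*Y + X(1) = -18*(-14) + 1**2 = 252 + 1 = 253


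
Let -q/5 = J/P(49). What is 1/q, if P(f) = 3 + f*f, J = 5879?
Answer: -2404/29395 ≈ -0.081783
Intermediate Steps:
P(f) = 3 + f²
q = -29395/2404 (q = -29395/(3 + 49²) = -29395/(3 + 2401) = -29395/2404 ≈ -12.228)
1/q = 1/(-29395/2404) = -2404/29395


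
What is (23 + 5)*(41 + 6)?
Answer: 1316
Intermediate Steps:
(23 + 5)*(41 + 6) = 28*47 = 1316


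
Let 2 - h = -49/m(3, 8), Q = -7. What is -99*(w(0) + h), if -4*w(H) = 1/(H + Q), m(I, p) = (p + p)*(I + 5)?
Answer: -214533/896 ≈ -239.43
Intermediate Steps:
m(I, p) = 2*p*(5 + I) (m(I, p) = (2*p)*(5 + I) = 2*p*(5 + I))
w(H) = -1/(4*(-7 + H)) (w(H) = -1/(4*(H - 7)) = -1/(4*(-7 + H)))
h = 305/128 (h = 2 - (-49)/(2*8*(5 + 3)) = 2 - (-49)/(2*8*8) = 2 - (-49)/128 = 2 - 1*(-49/128) = 2 + 49/128 = 305/128 ≈ 2.3828)
-99*(w(0) + h) = -99*(-1/(-28 + 4*0) + 305/128) = -99*(-1/(-28 + 0) + 305/128) = -99*(-1/(-28) + 305/128) = -99*(-1*(-1/28) + 305/128) = -99*(1/28 + 305/128) = -99*2167/896 = -214533/896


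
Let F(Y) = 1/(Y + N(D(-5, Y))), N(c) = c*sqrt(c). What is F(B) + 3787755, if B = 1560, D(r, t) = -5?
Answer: 1843670807787/486745 + I*sqrt(5)/486745 ≈ 3.7878e+6 + 4.5939e-6*I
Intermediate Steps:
N(c) = c**(3/2)
F(Y) = 1/(Y - 5*I*sqrt(5)) (F(Y) = 1/(Y + (-5)**(3/2)) = 1/(Y - 5*I*sqrt(5)))
F(B) + 3787755 = 1/(1560 - 5*I*sqrt(5)) + 3787755 = 3787755 + 1/(1560 - 5*I*sqrt(5))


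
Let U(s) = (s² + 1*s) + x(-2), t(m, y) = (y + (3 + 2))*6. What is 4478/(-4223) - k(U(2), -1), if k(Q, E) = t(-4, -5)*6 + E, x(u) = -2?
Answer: -255/4223 ≈ -0.060384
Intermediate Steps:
t(m, y) = 30 + 6*y (t(m, y) = (y + 5)*6 = (5 + y)*6 = 30 + 6*y)
U(s) = -2 + s + s² (U(s) = (s² + 1*s) - 2 = (s² + s) - 2 = (s + s²) - 2 = -2 + s + s²)
k(Q, E) = E (k(Q, E) = (30 + 6*(-5))*6 + E = (30 - 30)*6 + E = 0*6 + E = 0 + E = E)
4478/(-4223) - k(U(2), -1) = 4478/(-4223) - 1*(-1) = 4478*(-1/4223) + 1 = -4478/4223 + 1 = -255/4223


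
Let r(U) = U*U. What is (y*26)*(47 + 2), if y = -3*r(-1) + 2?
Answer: -1274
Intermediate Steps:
r(U) = U²
y = -1 (y = -3*(-1)² + 2 = -3*1 + 2 = -3 + 2 = -1)
(y*26)*(47 + 2) = (-1*26)*(47 + 2) = -26*49 = -1274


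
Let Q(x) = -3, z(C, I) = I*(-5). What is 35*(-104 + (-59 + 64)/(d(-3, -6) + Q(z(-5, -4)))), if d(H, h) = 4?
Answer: -3465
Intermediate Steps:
z(C, I) = -5*I
35*(-104 + (-59 + 64)/(d(-3, -6) + Q(z(-5, -4)))) = 35*(-104 + (-59 + 64)/(4 - 3)) = 35*(-104 + 5/1) = 35*(-104 + 5*1) = 35*(-104 + 5) = 35*(-99) = -3465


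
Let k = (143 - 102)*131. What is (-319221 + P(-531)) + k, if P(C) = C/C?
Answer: -313849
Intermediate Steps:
k = 5371 (k = 41*131 = 5371)
P(C) = 1
(-319221 + P(-531)) + k = (-319221 + 1) + 5371 = -319220 + 5371 = -313849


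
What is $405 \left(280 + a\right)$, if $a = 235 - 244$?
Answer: $109755$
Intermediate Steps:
$a = -9$
$405 \left(280 + a\right) = 405 \left(280 - 9\right) = 405 \cdot 271 = 109755$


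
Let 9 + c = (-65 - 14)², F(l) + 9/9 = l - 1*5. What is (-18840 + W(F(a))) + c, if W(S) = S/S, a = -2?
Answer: -12607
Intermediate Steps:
F(l) = -6 + l (F(l) = -1 + (l - 1*5) = -1 + (l - 5) = -1 + (-5 + l) = -6 + l)
c = 6232 (c = -9 + (-65 - 14)² = -9 + (-79)² = -9 + 6241 = 6232)
W(S) = 1
(-18840 + W(F(a))) + c = (-18840 + 1) + 6232 = -18839 + 6232 = -12607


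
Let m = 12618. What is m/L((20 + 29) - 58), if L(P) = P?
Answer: -1402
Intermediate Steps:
m/L((20 + 29) - 58) = 12618/((20 + 29) - 58) = 12618/(49 - 58) = 12618/(-9) = 12618*(-⅑) = -1402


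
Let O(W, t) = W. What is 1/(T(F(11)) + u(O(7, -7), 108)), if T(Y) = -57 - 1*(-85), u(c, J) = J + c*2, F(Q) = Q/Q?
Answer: 1/150 ≈ 0.0066667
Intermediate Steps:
F(Q) = 1
u(c, J) = J + 2*c
T(Y) = 28 (T(Y) = -57 + 85 = 28)
1/(T(F(11)) + u(O(7, -7), 108)) = 1/(28 + (108 + 2*7)) = 1/(28 + (108 + 14)) = 1/(28 + 122) = 1/150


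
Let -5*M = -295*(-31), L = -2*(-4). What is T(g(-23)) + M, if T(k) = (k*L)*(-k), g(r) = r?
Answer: -6061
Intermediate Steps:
L = 8
M = -1829 (M = -(-59)*(-31) = -⅕*9145 = -1829)
T(k) = -8*k² (T(k) = (k*8)*(-k) = (8*k)*(-k) = -8*k²)
T(g(-23)) + M = -8*(-23)² - 1829 = -8*529 - 1829 = -4232 - 1829 = -6061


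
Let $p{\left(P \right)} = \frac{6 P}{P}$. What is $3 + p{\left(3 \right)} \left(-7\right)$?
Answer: $-39$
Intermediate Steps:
$p{\left(P \right)} = 6$
$3 + p{\left(3 \right)} \left(-7\right) = 3 + 6 \left(-7\right) = 3 - 42 = -39$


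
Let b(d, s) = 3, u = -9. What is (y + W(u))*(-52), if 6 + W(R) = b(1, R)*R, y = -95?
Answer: 6656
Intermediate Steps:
W(R) = -6 + 3*R
(y + W(u))*(-52) = (-95 + (-6 + 3*(-9)))*(-52) = (-95 + (-6 - 27))*(-52) = (-95 - 33)*(-52) = -128*(-52) = 6656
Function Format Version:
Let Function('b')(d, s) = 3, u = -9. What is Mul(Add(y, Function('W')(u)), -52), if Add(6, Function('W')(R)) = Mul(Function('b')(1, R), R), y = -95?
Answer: 6656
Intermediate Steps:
Function('W')(R) = Add(-6, Mul(3, R))
Mul(Add(y, Function('W')(u)), -52) = Mul(Add(-95, Add(-6, Mul(3, -9))), -52) = Mul(Add(-95, Add(-6, -27)), -52) = Mul(Add(-95, -33), -52) = Mul(-128, -52) = 6656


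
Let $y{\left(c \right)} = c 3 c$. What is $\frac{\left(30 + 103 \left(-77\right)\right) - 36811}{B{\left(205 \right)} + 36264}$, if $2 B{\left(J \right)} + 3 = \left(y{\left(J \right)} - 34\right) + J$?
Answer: $- \frac{29808}{66257} \approx -0.44988$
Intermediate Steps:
$y{\left(c \right)} = 3 c^{2}$ ($y{\left(c \right)} = 3 c c = 3 c^{2}$)
$B{\left(J \right)} = - \frac{37}{2} + \frac{J}{2} + \frac{3 J^{2}}{2}$ ($B{\left(J \right)} = - \frac{3}{2} + \frac{\left(3 J^{2} - 34\right) + J}{2} = - \frac{3}{2} + \frac{\left(-34 + 3 J^{2}\right) + J}{2} = - \frac{3}{2} + \frac{-34 + J + 3 J^{2}}{2} = - \frac{3}{2} + \left(-17 + \frac{J}{2} + \frac{3 J^{2}}{2}\right) = - \frac{37}{2} + \frac{J}{2} + \frac{3 J^{2}}{2}$)
$\frac{\left(30 + 103 \left(-77\right)\right) - 36811}{B{\left(205 \right)} + 36264} = \frac{\left(30 + 103 \left(-77\right)\right) - 36811}{\left(- \frac{37}{2} + \frac{1}{2} \cdot 205 + \frac{3 \cdot 205^{2}}{2}\right) + 36264} = \frac{\left(30 - 7931\right) - 36811}{\left(- \frac{37}{2} + \frac{205}{2} + \frac{3}{2} \cdot 42025\right) + 36264} = \frac{-7901 - 36811}{\left(- \frac{37}{2} + \frac{205}{2} + \frac{126075}{2}\right) + 36264} = - \frac{44712}{\frac{126243}{2} + 36264} = - \frac{44712}{\frac{198771}{2}} = \left(-44712\right) \frac{2}{198771} = - \frac{29808}{66257}$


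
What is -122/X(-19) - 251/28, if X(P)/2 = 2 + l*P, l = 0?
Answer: -1105/28 ≈ -39.464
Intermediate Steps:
X(P) = 4 (X(P) = 2*(2 + 0*P) = 2*(2 + 0) = 2*2 = 4)
-122/X(-19) - 251/28 = -122/4 - 251/28 = -122*¼ - 251*1/28 = -61/2 - 251/28 = -1105/28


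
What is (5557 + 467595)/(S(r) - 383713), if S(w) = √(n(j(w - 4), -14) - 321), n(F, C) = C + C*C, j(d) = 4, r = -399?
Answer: -45388643344/36808916627 - 118288*I*√139/36808916627 ≈ -1.2331 - 3.7887e-5*I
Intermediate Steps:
n(F, C) = C + C²
S(w) = I*√139 (S(w) = √(-14*(1 - 14) - 321) = √(-14*(-13) - 321) = √(182 - 321) = √(-139) = I*√139)
(5557 + 467595)/(S(r) - 383713) = (5557 + 467595)/(I*√139 - 383713) = 473152/(-383713 + I*√139)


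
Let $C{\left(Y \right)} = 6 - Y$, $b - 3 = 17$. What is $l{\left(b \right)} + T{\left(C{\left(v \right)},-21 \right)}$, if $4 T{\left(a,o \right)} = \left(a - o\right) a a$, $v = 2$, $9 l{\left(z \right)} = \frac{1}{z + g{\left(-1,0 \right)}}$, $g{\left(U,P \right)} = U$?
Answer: $\frac{17101}{171} \approx 100.01$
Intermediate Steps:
$b = 20$ ($b = 3 + 17 = 20$)
$l{\left(z \right)} = \frac{1}{9 \left(-1 + z\right)}$ ($l{\left(z \right)} = \frac{1}{9 \left(z - 1\right)} = \frac{1}{9 \left(-1 + z\right)}$)
$T{\left(a,o \right)} = \frac{a^{2} \left(a - o\right)}{4}$ ($T{\left(a,o \right)} = \frac{\left(a - o\right) a a}{4} = \frac{a \left(a - o\right) a}{4} = \frac{a^{2} \left(a - o\right)}{4}$)
$l{\left(b \right)} + T{\left(C{\left(v \right)},-21 \right)} = \frac{1}{9 \left(-1 + 20\right)} + \frac{\left(6 - 2\right)^{2} \left(\left(6 - 2\right) - -21\right)}{4} = \frac{1}{9 \cdot 19} + \frac{\left(6 - 2\right)^{2} \left(\left(6 - 2\right) + 21\right)}{4} = \frac{1}{9} \cdot \frac{1}{19} + \frac{4^{2} \left(4 + 21\right)}{4} = \frac{1}{171} + \frac{1}{4} \cdot 16 \cdot 25 = \frac{1}{171} + 100 = \frac{17101}{171}$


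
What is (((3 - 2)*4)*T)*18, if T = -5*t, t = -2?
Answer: 720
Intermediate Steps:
T = 10 (T = -5*(-2) = 10)
(((3 - 2)*4)*T)*18 = (((3 - 2)*4)*10)*18 = ((1*4)*10)*18 = (4*10)*18 = 40*18 = 720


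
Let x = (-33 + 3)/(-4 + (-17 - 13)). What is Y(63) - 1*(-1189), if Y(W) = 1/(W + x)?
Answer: 1291271/1086 ≈ 1189.0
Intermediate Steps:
x = 15/17 (x = -30/(-4 - 30) = -30/(-34) = -30*(-1/34) = 15/17 ≈ 0.88235)
Y(W) = 1/(15/17 + W) (Y(W) = 1/(W + 15/17) = 1/(15/17 + W))
Y(63) - 1*(-1189) = 17/(15 + 17*63) - 1*(-1189) = 17/(15 + 1071) + 1189 = 17/1086 + 1189 = 1291271/1086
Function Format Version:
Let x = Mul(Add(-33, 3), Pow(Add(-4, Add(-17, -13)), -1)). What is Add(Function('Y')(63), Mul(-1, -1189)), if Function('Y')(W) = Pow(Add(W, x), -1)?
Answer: Rational(1291271, 1086) ≈ 1189.0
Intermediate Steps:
x = Rational(15, 17) (x = Mul(-30, Pow(Add(-4, -30), -1)) = Mul(-30, Pow(-34, -1)) = Mul(-30, Rational(-1, 34)) = Rational(15, 17) ≈ 0.88235)
Function('Y')(W) = Pow(Add(Rational(15, 17), W), -1) (Function('Y')(W) = Pow(Add(W, Rational(15, 17)), -1) = Pow(Add(Rational(15, 17), W), -1))
Add(Function('Y')(63), Mul(-1, -1189)) = Add(Mul(17, Pow(Add(15, Mul(17, 63)), -1)), Mul(-1, -1189)) = Add(Mul(17, Pow(Add(15, 1071), -1)), 1189) = Add(Mul(17, Pow(1086, -1)), 1189) = Add(Mul(17, Rational(1, 1086)), 1189) = Add(Rational(17, 1086), 1189) = Rational(1291271, 1086)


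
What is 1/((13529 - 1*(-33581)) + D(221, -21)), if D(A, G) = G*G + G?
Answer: 1/47530 ≈ 2.1039e-5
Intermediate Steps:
D(A, G) = G + G² (D(A, G) = G² + G = G + G²)
1/((13529 - 1*(-33581)) + D(221, -21)) = 1/((13529 - 1*(-33581)) - 21*(1 - 21)) = 1/((13529 + 33581) - 21*(-20)) = 1/(47110 + 420) = 1/47530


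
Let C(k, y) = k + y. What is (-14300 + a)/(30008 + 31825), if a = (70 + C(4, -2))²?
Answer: -9116/61833 ≈ -0.14743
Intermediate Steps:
a = 5184 (a = (70 + (4 - 2))² = (70 + 2)² = 72² = 5184)
(-14300 + a)/(30008 + 31825) = (-14300 + 5184)/(30008 + 31825) = -9116/61833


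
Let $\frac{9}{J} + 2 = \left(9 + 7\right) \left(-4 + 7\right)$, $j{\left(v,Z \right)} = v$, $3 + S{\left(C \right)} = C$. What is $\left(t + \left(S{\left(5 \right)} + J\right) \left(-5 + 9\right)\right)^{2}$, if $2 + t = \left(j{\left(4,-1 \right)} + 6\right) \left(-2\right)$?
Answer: $\frac{92416}{529} \approx 174.7$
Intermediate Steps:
$S{\left(C \right)} = -3 + C$
$J = \frac{9}{46}$ ($J = \frac{9}{-2 + \left(9 + 7\right) \left(-4 + 7\right)} = \frac{9}{-2 + 16 \cdot 3} = \frac{9}{-2 + 48} = \frac{9}{46} \approx 0.19565$)
$t = -22$ ($t = -2 + \left(4 + 6\right) \left(-2\right) = -2 + 10 \left(-2\right) = -2 - 20 = -22$)
$\left(t + \left(S{\left(5 \right)} + J\right) \left(-5 + 9\right)\right)^{2} = \left(-22 + \left(\left(-3 + 5\right) + \frac{9}{46}\right) \left(-5 + 9\right)\right)^{2} = \left(-22 + \left(2 + \frac{9}{46}\right) 4\right)^{2} = \left(-22 + \frac{101}{46} \cdot 4\right)^{2} = \left(-22 + \frac{202}{23}\right)^{2} = \left(- \frac{304}{23}\right)^{2} = \frac{92416}{529}$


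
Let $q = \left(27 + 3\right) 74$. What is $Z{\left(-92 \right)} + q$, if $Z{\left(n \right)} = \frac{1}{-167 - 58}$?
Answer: $\frac{499499}{225} \approx 2220.0$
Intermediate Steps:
$Z{\left(n \right)} = - \frac{1}{225}$ ($Z{\left(n \right)} = \frac{1}{-225} = - \frac{1}{225}$)
$q = 2220$ ($q = 30 \cdot 74 = 2220$)
$Z{\left(-92 \right)} + q = - \frac{1}{225} + 2220 = \frac{499499}{225}$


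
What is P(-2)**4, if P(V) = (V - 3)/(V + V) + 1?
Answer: 6561/256 ≈ 25.629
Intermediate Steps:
P(V) = 1 + (-3 + V)/(2*V) (P(V) = (-3 + V)/((2*V)) + 1 = (-3 + V)*(1/(2*V)) + 1 = (-3 + V)/(2*V) + 1 = 1 + (-3 + V)/(2*V))
P(-2)**4 = ((3/2)*(-1 - 2)/(-2))**4 = ((3/2)*(-1/2)*(-3))**4 = (9/4)**4 = 6561/256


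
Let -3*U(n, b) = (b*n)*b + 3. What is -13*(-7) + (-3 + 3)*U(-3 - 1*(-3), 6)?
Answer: 91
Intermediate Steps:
U(n, b) = -1 - n*b**2/3 (U(n, b) = -((b*n)*b + 3)/3 = -(n*b**2 + 3)/3 = -(3 + n*b**2)/3 = -1 - n*b**2/3)
-13*(-7) + (-3 + 3)*U(-3 - 1*(-3), 6) = -13*(-7) + (-3 + 3)*(-1 - 1/3*(-3 - 1*(-3))*6**2) = 91 + 0*(-1 - 1/3*(-3 + 3)*36) = 91 + 0*(-1 - 1/3*0*36) = 91 + 0*(-1 + 0) = 91 + 0*(-1) = 91 + 0 = 91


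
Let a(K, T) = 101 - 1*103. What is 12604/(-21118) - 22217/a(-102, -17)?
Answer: 234576699/21118 ≈ 11108.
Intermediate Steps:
a(K, T) = -2 (a(K, T) = 101 - 103 = -2)
12604/(-21118) - 22217/a(-102, -17) = 12604/(-21118) - 22217/(-2) = 12604*(-1/21118) - 22217*(-½) = -6302/10559 + 22217/2 = 234576699/21118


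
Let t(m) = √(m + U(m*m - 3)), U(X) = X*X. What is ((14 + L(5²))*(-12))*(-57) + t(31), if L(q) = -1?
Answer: 8892 + √917795 ≈ 9850.0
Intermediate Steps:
U(X) = X²
t(m) = √(m + (-3 + m²)²) (t(m) = √(m + (m*m - 3)²) = √(m + (m² - 3)²) = √(m + (-3 + m²)²))
((14 + L(5²))*(-12))*(-57) + t(31) = ((14 - 1)*(-12))*(-57) + √(31 + (-3 + 31²)²) = (13*(-12))*(-57) + √(31 + (-3 + 961)²) = -156*(-57) + √(31 + 958²) = 8892 + √(31 + 917764) = 8892 + √917795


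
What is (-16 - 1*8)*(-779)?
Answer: 18696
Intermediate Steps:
(-16 - 1*8)*(-779) = (-16 - 8)*(-779) = -24*(-779) = 18696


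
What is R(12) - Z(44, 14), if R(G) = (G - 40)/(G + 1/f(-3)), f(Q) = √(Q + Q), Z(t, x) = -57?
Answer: (-57*I + 656*√6)/(-I + 12*√6) ≈ 54.669 - 0.07929*I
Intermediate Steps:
f(Q) = √2*√Q (f(Q) = √(2*Q) = √2*√Q)
R(G) = (-40 + G)/(G - I*√6/6) (R(G) = (G - 40)/(G + 1/(√2*√(-3))) = (-40 + G)/(G + 1/(√2*(I*√3))) = (-40 + G)/(G + 1/(I*√6)) = (-40 + G)/(G - I*√6/6))
R(12) - Z(44, 14) = √6*(-40 + 12)/(-I + 12*√6) - 1*(-57) = √6*(-28)/(-I + 12*√6) + 57 = -28*√6/(-I + 12*√6) + 57 = 57 - 28*√6/(-I + 12*√6)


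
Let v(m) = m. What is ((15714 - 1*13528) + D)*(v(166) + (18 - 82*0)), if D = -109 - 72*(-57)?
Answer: 1137304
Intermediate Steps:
D = 3995 (D = -109 + 4104 = 3995)
((15714 - 1*13528) + D)*(v(166) + (18 - 82*0)) = ((15714 - 1*13528) + 3995)*(166 + (18 - 82*0)) = ((15714 - 13528) + 3995)*(166 + (18 + 0)) = (2186 + 3995)*(166 + 18) = 6181*184 = 1137304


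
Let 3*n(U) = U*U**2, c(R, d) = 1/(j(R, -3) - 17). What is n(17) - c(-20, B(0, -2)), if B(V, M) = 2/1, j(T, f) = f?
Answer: 98263/60 ≈ 1637.7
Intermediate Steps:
B(V, M) = 2 (B(V, M) = 2*1 = 2)
c(R, d) = -1/20 (c(R, d) = 1/(-3 - 17) = 1/(-20) = -1/20)
n(U) = U**3/3 (n(U) = (U*U**2)/3 = U**3/3)
n(17) - c(-20, B(0, -2)) = (1/3)*17**3 - 1*(-1/20) = (1/3)*4913 + 1/20 = 4913/3 + 1/20 = 98263/60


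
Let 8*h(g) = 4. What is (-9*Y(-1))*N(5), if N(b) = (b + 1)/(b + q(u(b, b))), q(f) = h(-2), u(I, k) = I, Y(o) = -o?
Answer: -108/11 ≈ -9.8182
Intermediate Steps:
h(g) = ½ (h(g) = (⅛)*4 = ½)
q(f) = ½
N(b) = (1 + b)/(½ + b) (N(b) = (b + 1)/(b + ½) = (1 + b)/(½ + b))
(-9*Y(-1))*N(5) = (-(-9)*(-1))*(2*(1 + 5)/(1 + 2*5)) = (-9*1)*(2*6/(1 + 10)) = -18*6/11 = -9*12/11 = -108/11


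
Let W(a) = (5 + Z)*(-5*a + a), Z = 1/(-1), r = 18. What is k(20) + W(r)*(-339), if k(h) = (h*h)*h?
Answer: 105632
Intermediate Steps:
Z = -1
k(h) = h**3 (k(h) = h**2*h = h**3)
W(a) = -16*a (W(a) = (5 - 1)*(-5*a + a) = 4*(-4*a) = -16*a)
k(20) + W(r)*(-339) = 20**3 - 16*18*(-339) = 8000 - 288*(-339) = 8000 + 97632 = 105632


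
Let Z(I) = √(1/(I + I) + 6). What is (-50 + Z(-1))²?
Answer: (100 - √22)²/4 ≈ 2271.0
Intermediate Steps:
Z(I) = √(6 + 1/(2*I)) (Z(I) = √(1/(2*I) + 6) = √(6 + 1/(2*I)))
(-50 + Z(-1))² = (-50 + √(24 + 2/(-1))/2)² = (-50 + √(24 + 2*(-1))/2)² = (-50 + √(24 - 2)/2)² = (-50 + √22/2)²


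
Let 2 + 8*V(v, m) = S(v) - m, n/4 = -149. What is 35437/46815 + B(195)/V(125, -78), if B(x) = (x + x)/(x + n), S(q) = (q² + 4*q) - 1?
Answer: 127810987/168955335 ≈ 0.75648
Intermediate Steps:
S(q) = -1 + q² + 4*q
n = -596 (n = 4*(-149) = -596)
V(v, m) = -3/8 + v/2 - m/8 + v²/8 (V(v, m) = -¼ + ((-1 + v² + 4*v) - m)/8 = -¼ + (-1 + v² - m + 4*v)/8 = -¼ + (-⅛ + v/2 - m/8 + v²/8) = -3/8 + v/2 - m/8 + v²/8)
B(x) = 2*x/(-596 + x) (B(x) = (x + x)/(x - 596) = (2*x)/(-596 + x) = 2*x/(-596 + x))
35437/46815 + B(195)/V(125, -78) = 35437/46815 + (2*195/(-596 + 195))/(-3/8 + (½)*125 - ⅛*(-78) + (⅛)*125²) = 35437*(1/46815) + (2*195/(-401))/(-3/8 + 125/2 + 39/4 + (⅛)*15625) = 35437/46815 + (2*195*(-1/401))/(-3/8 + 125/2 + 39/4 + 15625/8) = 35437/46815 - 390/401/2025 = 35437/46815 - 390/401*1/2025 = 35437/46815 - 26/54135 = 127810987/168955335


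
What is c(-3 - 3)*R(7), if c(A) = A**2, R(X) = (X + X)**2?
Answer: 7056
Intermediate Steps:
R(X) = 4*X**2 (R(X) = (2*X)**2 = 4*X**2)
c(-3 - 3)*R(7) = (-3 - 3)**2*(4*7**2) = (-6)**2*(4*49) = 36*196 = 7056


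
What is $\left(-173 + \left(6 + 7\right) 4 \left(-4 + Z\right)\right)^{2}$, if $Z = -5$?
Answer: $410881$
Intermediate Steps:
$\left(-173 + \left(6 + 7\right) 4 \left(-4 + Z\right)\right)^{2} = \left(-173 + \left(6 + 7\right) 4 \left(-4 - 5\right)\right)^{2} = \left(-173 + 13 \cdot 4 \left(-9\right)\right)^{2} = \left(-173 + 13 \left(-36\right)\right)^{2} = \left(-173 - 468\right)^{2} = \left(-641\right)^{2} = 410881$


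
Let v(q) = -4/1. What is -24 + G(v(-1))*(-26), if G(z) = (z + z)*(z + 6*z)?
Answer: -5848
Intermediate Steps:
v(q) = -4 (v(q) = -4*1 = -4)
G(z) = 14*z**2 (G(z) = (2*z)*(7*z) = 14*z**2)
-24 + G(v(-1))*(-26) = -24 + (14*(-4)**2)*(-26) = -24 + (14*16)*(-26) = -24 + 224*(-26) = -24 - 5824 = -5848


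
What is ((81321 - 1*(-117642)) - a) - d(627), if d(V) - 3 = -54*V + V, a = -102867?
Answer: 335058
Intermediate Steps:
d(V) = 3 - 53*V (d(V) = 3 + (-54*V + V) = 3 - 53*V)
((81321 - 1*(-117642)) - a) - d(627) = ((81321 - 1*(-117642)) - 1*(-102867)) - (3 - 53*627) = ((81321 + 117642) + 102867) - (3 - 33231) = (198963 + 102867) - 1*(-33228) = 301830 + 33228 = 335058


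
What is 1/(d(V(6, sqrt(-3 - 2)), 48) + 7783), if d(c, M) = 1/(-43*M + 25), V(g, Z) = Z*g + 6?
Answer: 2039/15869536 ≈ 0.00012849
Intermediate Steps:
V(g, Z) = 6 + Z*g
d(c, M) = 1/(25 - 43*M)
1/(d(V(6, sqrt(-3 - 2)), 48) + 7783) = 1/(-1/(-25 + 43*48) + 7783) = 1/(-1/(-25 + 2064) + 7783) = 1/(-1/2039 + 7783) = 1/(15869536/2039) = 2039/15869536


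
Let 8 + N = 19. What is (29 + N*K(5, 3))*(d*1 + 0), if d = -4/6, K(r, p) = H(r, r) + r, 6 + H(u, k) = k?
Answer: -146/3 ≈ -48.667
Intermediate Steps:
N = 11 (N = -8 + 19 = 11)
H(u, k) = -6 + k
K(r, p) = -6 + 2*r (K(r, p) = (-6 + r) + r = -6 + 2*r)
d = -⅔ (d = -4*⅙ = -⅔ ≈ -0.66667)
(29 + N*K(5, 3))*(d*1 + 0) = (29 + 11*(-6 + 2*5))*(-⅔*1 + 0) = (29 + 11*(-6 + 10))*(-⅔ + 0) = (29 + 11*4)*(-⅔) = (29 + 44)*(-⅔) = 73*(-⅔) = -146/3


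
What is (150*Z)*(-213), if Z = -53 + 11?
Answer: 1341900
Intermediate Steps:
Z = -42
(150*Z)*(-213) = (150*(-42))*(-213) = -6300*(-213) = 1341900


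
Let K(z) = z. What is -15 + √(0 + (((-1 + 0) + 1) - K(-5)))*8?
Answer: -15 + 8*√5 ≈ 2.8885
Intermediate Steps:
-15 + √(0 + (((-1 + 0) + 1) - K(-5)))*8 = -15 + √(0 + (((-1 + 0) + 1) - 1*(-5)))*8 = -15 + √(0 + ((-1 + 1) + 5))*8 = -15 + √(0 + (0 + 5))*8 = -15 + √(0 + 5)*8 = -15 + √5*8 = -15 + 8*√5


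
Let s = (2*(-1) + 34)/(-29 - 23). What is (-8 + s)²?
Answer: 12544/169 ≈ 74.225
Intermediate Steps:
s = -8/13 (s = (-2 + 34)/(-52) = 32*(-1/52) = -8/13 ≈ -0.61539)
(-8 + s)² = (-8 - 8/13)² = (-112/13)² = 12544/169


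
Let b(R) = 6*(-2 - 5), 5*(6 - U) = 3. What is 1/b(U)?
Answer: -1/42 ≈ -0.023810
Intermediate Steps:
U = 27/5 (U = 6 - 1/5*3 = 6 - 3/5 = 27/5 ≈ 5.4000)
b(R) = -42 (b(R) = 6*(-7) = -42)
1/b(U) = 1/(-42) = -1/42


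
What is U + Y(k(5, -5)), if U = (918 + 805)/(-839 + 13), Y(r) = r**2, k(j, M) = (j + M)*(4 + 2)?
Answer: -1723/826 ≈ -2.0860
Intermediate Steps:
k(j, M) = 6*M + 6*j (k(j, M) = (M + j)*6 = 6*M + 6*j)
U = -1723/826 (U = 1723/(-826) = 1723*(-1/826) = -1723/826 ≈ -2.0860)
U + Y(k(5, -5)) = -1723/826 + (6*(-5) + 6*5)**2 = -1723/826 + (-30 + 30)**2 = -1723/826 + 0**2 = -1723/826 + 0 = -1723/826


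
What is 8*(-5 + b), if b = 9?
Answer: 32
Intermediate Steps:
8*(-5 + b) = 8*(-5 + 9) = 8*4 = 32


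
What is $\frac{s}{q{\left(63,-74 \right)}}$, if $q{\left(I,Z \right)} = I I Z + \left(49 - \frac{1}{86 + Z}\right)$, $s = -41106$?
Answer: $\frac{493272}{3523885} \approx 0.13998$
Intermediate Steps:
$q{\left(I,Z \right)} = 49 - \frac{1}{86 + Z} + Z I^{2}$ ($q{\left(I,Z \right)} = I^{2} Z + \left(49 - \frac{1}{86 + Z}\right) = Z I^{2} + \left(49 - \frac{1}{86 + Z}\right) = 49 - \frac{1}{86 + Z} + Z I^{2}$)
$\frac{s}{q{\left(63,-74 \right)}} = - \frac{41106}{\frac{1}{86 - 74} \left(4213 + 49 \left(-74\right) + 63^{2} \left(-74\right)^{2} + 86 \left(-74\right) 63^{2}\right)} = - \frac{41106}{\frac{1}{12} \left(4213 - 3626 + 3969 \cdot 5476 + 86 \left(-74\right) 3969\right)} = - \frac{41106}{\frac{1}{12} \left(4213 - 3626 + 21734244 - 25258716\right)} = - \frac{41106}{\frac{1}{12} \left(-3523885\right)} = - \frac{41106}{- \frac{3523885}{12}} = \left(-41106\right) \left(- \frac{12}{3523885}\right) = \frac{493272}{3523885}$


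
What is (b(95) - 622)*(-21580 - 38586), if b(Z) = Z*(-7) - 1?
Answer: 77493808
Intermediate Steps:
b(Z) = -1 - 7*Z (b(Z) = -7*Z - 1 = -1 - 7*Z)
(b(95) - 622)*(-21580 - 38586) = ((-1 - 7*95) - 622)*(-21580 - 38586) = ((-1 - 665) - 622)*(-60166) = (-666 - 622)*(-60166) = -1288*(-60166) = 77493808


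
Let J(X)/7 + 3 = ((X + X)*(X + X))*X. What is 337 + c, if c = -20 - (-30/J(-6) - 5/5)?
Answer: 643304/2023 ≈ 318.00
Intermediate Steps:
J(X) = -21 + 28*X**3 (J(X) = -21 + 7*(((X + X)*(X + X))*X) = -21 + 7*(((2*X)*(2*X))*X) = -21 + 7*((4*X**2)*X) = -21 + 7*(4*X**3) = -21 + 28*X**3)
c = -38447/2023 (c = -20 - (-30/(-21 + 28*(-6)**3) - 5/5) = -20 - (-30/(-21 + 28*(-216)) - 5*1/5) = -20 - (-30/(-21 - 6048) - 1) = -20 - (-30/(-6069) - 1) = -20 - (-30*(-1/6069) - 1) = -20 - (10/2023 - 1) = -20 - 1*(-2013/2023) = -20 + 2013/2023 = -38447/2023 ≈ -19.005)
337 + c = 337 - 38447/2023 = 643304/2023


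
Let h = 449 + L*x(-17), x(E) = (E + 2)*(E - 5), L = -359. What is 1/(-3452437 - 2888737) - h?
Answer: 748391696653/6341174 ≈ 1.1802e+5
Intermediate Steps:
x(E) = (-5 + E)*(2 + E) (x(E) = (2 + E)*(-5 + E) = (-5 + E)*(2 + E))
h = -118021 (h = 449 - 359*(-10 + (-17)² - 3*(-17)) = 449 - 359*(-10 + 289 + 51) = 449 - 359*330 = 449 - 118470 = -118021)
1/(-3452437 - 2888737) - h = 1/(-3452437 - 2888737) - 1*(-118021) = 1/(-6341174) + 118021 = -1/6341174 + 118021 = 748391696653/6341174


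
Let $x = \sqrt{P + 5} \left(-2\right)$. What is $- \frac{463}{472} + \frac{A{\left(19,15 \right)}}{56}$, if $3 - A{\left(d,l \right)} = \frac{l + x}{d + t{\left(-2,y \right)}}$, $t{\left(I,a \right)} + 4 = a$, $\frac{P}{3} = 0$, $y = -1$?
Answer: $- \frac{43781}{46256} + \frac{\sqrt{5}}{392} \approx -0.94079$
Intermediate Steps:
$P = 0$ ($P = 3 \cdot 0 = 0$)
$t{\left(I,a \right)} = -4 + a$
$x = - 2 \sqrt{5}$ ($x = \sqrt{0 + 5} \left(-2\right) = \sqrt{5} \left(-2\right) = - 2 \sqrt{5} \approx -4.4721$)
$A{\left(d,l \right)} = 3 - \frac{l - 2 \sqrt{5}}{-5 + d}$ ($A{\left(d,l \right)} = 3 - \frac{l - 2 \sqrt{5}}{d - 5} = 3 - \frac{l - 2 \sqrt{5}}{-5 + d}$)
$- \frac{463}{472} + \frac{A{\left(19,15 \right)}}{56} = - \frac{463}{472} + \frac{\frac{1}{-5 + 19} \left(-15 - 15 + 2 \sqrt{5} + 3 \cdot 19\right)}{56} = \left(-463\right) \frac{1}{472} + \frac{-15 - 15 + 2 \sqrt{5} + 57}{14} \cdot \frac{1}{56} = - \frac{463}{472} + \frac{27 + 2 \sqrt{5}}{14} \cdot \frac{1}{56} = - \frac{463}{472} + \left(\frac{27}{14} + \frac{\sqrt{5}}{7}\right) \frac{1}{56} = - \frac{463}{472} + \left(\frac{27}{784} + \frac{\sqrt{5}}{392}\right) = - \frac{43781}{46256} + \frac{\sqrt{5}}{392}$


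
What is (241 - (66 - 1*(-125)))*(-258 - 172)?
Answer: -21500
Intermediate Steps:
(241 - (66 - 1*(-125)))*(-258 - 172) = (241 - (66 + 125))*(-430) = (241 - 1*191)*(-430) = (241 - 191)*(-430) = 50*(-430) = -21500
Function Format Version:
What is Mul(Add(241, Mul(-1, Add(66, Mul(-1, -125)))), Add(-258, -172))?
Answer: -21500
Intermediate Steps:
Mul(Add(241, Mul(-1, Add(66, Mul(-1, -125)))), Add(-258, -172)) = Mul(Add(241, Mul(-1, Add(66, 125))), -430) = Mul(Add(241, Mul(-1, 191)), -430) = Mul(Add(241, -191), -430) = Mul(50, -430) = -21500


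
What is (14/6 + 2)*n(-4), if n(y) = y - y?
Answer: 0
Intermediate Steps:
n(y) = 0
(14/6 + 2)*n(-4) = (14/6 + 2)*0 = (14*(⅙) + 2)*0 = (7/3 + 2)*0 = (13/3)*0 = 0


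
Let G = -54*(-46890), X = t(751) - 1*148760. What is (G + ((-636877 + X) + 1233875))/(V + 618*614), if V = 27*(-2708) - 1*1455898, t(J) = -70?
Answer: -1490114/574781 ≈ -2.5925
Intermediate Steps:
X = -148830 (X = -70 - 1*148760 = -70 - 148760 = -148830)
V = -1529014 (V = -73116 - 1455898 = -1529014)
G = 2532060
(G + ((-636877 + X) + 1233875))/(V + 618*614) = (2532060 + ((-636877 - 148830) + 1233875))/(-1529014 + 618*614) = (2532060 + (-785707 + 1233875))/(-1529014 + 379452) = (2532060 + 448168)/(-1149562) = 2980228*(-1/1149562) = -1490114/574781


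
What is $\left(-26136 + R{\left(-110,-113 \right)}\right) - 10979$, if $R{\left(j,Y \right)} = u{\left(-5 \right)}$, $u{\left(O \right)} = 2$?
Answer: $-37113$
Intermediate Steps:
$R{\left(j,Y \right)} = 2$
$\left(-26136 + R{\left(-110,-113 \right)}\right) - 10979 = \left(-26136 + 2\right) - 10979 = -26134 - 10979 = -37113$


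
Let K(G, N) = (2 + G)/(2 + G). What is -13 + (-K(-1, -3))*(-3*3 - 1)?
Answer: -3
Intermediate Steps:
K(G, N) = 1
-13 + (-K(-1, -3))*(-3*3 - 1) = -13 + (-1*1)*(-3*3 - 1) = -13 - (-9 - 1) = -13 - 1*(-10) = -13 + 10 = -3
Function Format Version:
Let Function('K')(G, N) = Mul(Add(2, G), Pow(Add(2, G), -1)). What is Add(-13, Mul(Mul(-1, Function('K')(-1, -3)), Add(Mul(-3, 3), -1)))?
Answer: -3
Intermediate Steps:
Function('K')(G, N) = 1
Add(-13, Mul(Mul(-1, Function('K')(-1, -3)), Add(Mul(-3, 3), -1))) = Add(-13, Mul(Mul(-1, 1), Add(Mul(-3, 3), -1))) = Add(-13, Mul(-1, Add(-9, -1))) = Add(-13, Mul(-1, -10)) = Add(-13, 10) = -3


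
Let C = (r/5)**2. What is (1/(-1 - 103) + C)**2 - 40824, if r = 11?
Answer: -275812511519/6760000 ≈ -40801.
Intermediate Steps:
C = 121/25 (C = (11/5)**2 = 121/25 ≈ 4.8400)
(1/(-1 - 103) + C)**2 - 40824 = (1/(-1 - 103) + 121/25)**2 - 40824 = (1/(-104) + 121/25)**2 - 40824 = (-1/104 + 121/25)**2 - 40824 = (12559/2600)**2 - 40824 = 157728481/6760000 - 40824 = -275812511519/6760000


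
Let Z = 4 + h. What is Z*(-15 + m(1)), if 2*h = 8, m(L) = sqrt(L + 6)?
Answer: -120 + 8*sqrt(7) ≈ -98.834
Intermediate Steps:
m(L) = sqrt(6 + L)
h = 4 (h = (1/2)*8 = 4)
Z = 8 (Z = 4 + 4 = 8)
Z*(-15 + m(1)) = 8*(-15 + sqrt(6 + 1)) = 8*(-15 + sqrt(7)) = -120 + 8*sqrt(7)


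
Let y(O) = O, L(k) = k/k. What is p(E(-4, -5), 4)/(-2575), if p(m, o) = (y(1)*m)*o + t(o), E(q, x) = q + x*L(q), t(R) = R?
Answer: 32/2575 ≈ 0.012427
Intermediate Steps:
L(k) = 1
E(q, x) = q + x (E(q, x) = q + x*1 = q + x)
p(m, o) = o + m*o (p(m, o) = (1*m)*o + o = m*o + o = o + m*o)
p(E(-4, -5), 4)/(-2575) = (4*(1 + (-4 - 5)))/(-2575) = -4*(1 - 9)/2575 = -4*(-8)/2575 = -1/2575*(-32) = 32/2575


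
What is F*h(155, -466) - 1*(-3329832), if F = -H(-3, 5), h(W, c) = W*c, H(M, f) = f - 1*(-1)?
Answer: 3763212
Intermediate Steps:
H(M, f) = 1 + f (H(M, f) = f + 1 = 1 + f)
F = -6 (F = -(1 + 5) = -1*6 = -6)
F*h(155, -466) - 1*(-3329832) = -930*(-466) - 1*(-3329832) = -6*(-72230) + 3329832 = 433380 + 3329832 = 3763212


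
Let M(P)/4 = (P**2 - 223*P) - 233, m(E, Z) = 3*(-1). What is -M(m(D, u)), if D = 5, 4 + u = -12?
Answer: -1780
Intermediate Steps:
u = -16 (u = -4 - 12 = -16)
m(E, Z) = -3
M(P) = -932 - 892*P + 4*P**2 (M(P) = 4*((P**2 - 223*P) - 233) = 4*(-233 + P**2 - 223*P) = -932 - 892*P + 4*P**2)
-M(m(D, u)) = -(-932 - 892*(-3) + 4*(-3)**2) = -(-932 + 2676 + 4*9) = -(-932 + 2676 + 36) = -1*1780 = -1780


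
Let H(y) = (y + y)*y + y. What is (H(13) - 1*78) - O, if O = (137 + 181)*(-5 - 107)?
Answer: 35889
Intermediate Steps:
O = -35616 (O = 318*(-112) = -35616)
H(y) = y + 2*y² (H(y) = (2*y)*y + y = 2*y² + y = y + 2*y²)
(H(13) - 1*78) - O = (13*(1 + 2*13) - 1*78) - 1*(-35616) = (13*(1 + 26) - 78) + 35616 = (13*27 - 78) + 35616 = (351 - 78) + 35616 = 273 + 35616 = 35889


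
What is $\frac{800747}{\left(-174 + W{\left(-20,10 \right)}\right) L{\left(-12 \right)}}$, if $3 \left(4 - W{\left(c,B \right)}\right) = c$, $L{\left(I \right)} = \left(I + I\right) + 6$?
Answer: $\frac{800747}{2940} \approx 272.36$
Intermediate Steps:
$L{\left(I \right)} = 6 + 2 I$ ($L{\left(I \right)} = 2 I + 6 = 6 + 2 I$)
$W{\left(c,B \right)} = 4 - \frac{c}{3}$
$\frac{800747}{\left(-174 + W{\left(-20,10 \right)}\right) L{\left(-12 \right)}} = \frac{800747}{\left(-174 + \left(4 - - \frac{20}{3}\right)\right) \left(6 + 2 \left(-12\right)\right)} = \frac{800747}{\left(-174 + \left(4 + \frac{20}{3}\right)\right) \left(6 - 24\right)} = \frac{800747}{\left(-174 + \frac{32}{3}\right) \left(-18\right)} = \frac{800747}{\left(- \frac{490}{3}\right) \left(-18\right)} = \frac{800747}{2940}$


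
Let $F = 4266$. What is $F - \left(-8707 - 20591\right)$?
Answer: $33564$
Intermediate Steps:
$F - \left(-8707 - 20591\right) = 4266 - \left(-8707 - 20591\right) = 4266 - -29298 = 4266 + 29298 = 33564$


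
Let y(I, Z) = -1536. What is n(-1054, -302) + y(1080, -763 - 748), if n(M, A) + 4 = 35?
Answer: -1505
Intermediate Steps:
n(M, A) = 31 (n(M, A) = -4 + 35 = 31)
n(-1054, -302) + y(1080, -763 - 748) = 31 - 1536 = -1505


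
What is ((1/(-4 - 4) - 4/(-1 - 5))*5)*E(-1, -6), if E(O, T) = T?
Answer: -65/4 ≈ -16.250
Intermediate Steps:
((1/(-4 - 4) - 4/(-1 - 5))*5)*E(-1, -6) = ((1/(-4 - 4) - 4/(-1 - 5))*5)*(-6) = ((1/(-8) - 4/(-6))*5)*(-6) = ((-⅛ - ⅙*(-4))*5)*(-6) = ((-⅛ + ⅔)*5)*(-6) = ((13/24)*5)*(-6) = (65/24)*(-6) = -65/4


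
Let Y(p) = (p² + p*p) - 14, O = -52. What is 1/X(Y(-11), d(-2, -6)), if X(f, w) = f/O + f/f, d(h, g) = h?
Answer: -13/44 ≈ -0.29545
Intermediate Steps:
Y(p) = -14 + 2*p² (Y(p) = (p² + p²) - 14 = 2*p² - 14 = -14 + 2*p²)
X(f, w) = 1 - f/52 (X(f, w) = f/(-52) + f/f = f*(-1/52) + 1 = -f/52 + 1 = 1 - f/52)
1/X(Y(-11), d(-2, -6)) = 1/(1 - (-14 + 2*(-11)²)/52) = 1/(1 - (-14 + 2*121)/52) = 1/(1 - (-14 + 242)/52) = 1/(1 - 1/52*228) = 1/(1 - 57/13) = 1/(-44/13) = -13/44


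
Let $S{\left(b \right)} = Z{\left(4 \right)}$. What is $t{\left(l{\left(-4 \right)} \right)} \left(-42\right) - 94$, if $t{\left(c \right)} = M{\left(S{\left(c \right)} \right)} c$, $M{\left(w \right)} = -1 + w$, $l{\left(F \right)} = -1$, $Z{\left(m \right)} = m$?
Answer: $32$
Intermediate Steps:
$S{\left(b \right)} = 4$
$t{\left(c \right)} = 3 c$ ($t{\left(c \right)} = \left(-1 + 4\right) c = 3 c$)
$t{\left(l{\left(-4 \right)} \right)} \left(-42\right) - 94 = 3 \left(-1\right) \left(-42\right) - 94 = \left(-3\right) \left(-42\right) - 94 = 126 - 94 = 32$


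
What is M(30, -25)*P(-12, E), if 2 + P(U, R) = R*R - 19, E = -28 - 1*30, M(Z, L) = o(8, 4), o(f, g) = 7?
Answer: 23401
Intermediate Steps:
M(Z, L) = 7
E = -58 (E = -28 - 30 = -58)
P(U, R) = -21 + R² (P(U, R) = -2 + (R*R - 19) = -2 + (R² - 19) = -2 + (-19 + R²) = -21 + R²)
M(30, -25)*P(-12, E) = 7*(-21 + (-58)²) = 7*(-21 + 3364) = 7*3343 = 23401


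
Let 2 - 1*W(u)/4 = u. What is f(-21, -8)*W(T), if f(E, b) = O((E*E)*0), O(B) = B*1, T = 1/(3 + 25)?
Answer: 0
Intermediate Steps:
T = 1/28 ≈ 0.035714
W(u) = 8 - 4*u
O(B) = B
f(E, b) = 0 (f(E, b) = (E*E)*0 = E²*0 = 0)
f(-21, -8)*W(T) = 0*(8 - 4*1/28) = 0*(8 - ⅐) = 0*(55/7) = 0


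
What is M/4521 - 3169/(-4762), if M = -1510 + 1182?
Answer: 12765113/21529002 ≈ 0.59293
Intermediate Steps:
M = -328
M/4521 - 3169/(-4762) = -328/4521 - 3169/(-4762) = -328*1/4521 - 3169*(-1/4762) = -328/4521 + 3169/4762 = 12765113/21529002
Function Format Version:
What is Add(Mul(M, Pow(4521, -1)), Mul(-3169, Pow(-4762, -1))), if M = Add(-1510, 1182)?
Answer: Rational(12765113, 21529002) ≈ 0.59293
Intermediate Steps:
M = -328
Add(Mul(M, Pow(4521, -1)), Mul(-3169, Pow(-4762, -1))) = Add(Mul(-328, Pow(4521, -1)), Mul(-3169, Pow(-4762, -1))) = Add(Mul(-328, Rational(1, 4521)), Mul(-3169, Rational(-1, 4762))) = Add(Rational(-328, 4521), Rational(3169, 4762)) = Rational(12765113, 21529002)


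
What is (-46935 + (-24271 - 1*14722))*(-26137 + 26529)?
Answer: -33683776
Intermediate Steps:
(-46935 + (-24271 - 1*14722))*(-26137 + 26529) = (-46935 + (-24271 - 14722))*392 = (-46935 - 38993)*392 = -85928*392 = -33683776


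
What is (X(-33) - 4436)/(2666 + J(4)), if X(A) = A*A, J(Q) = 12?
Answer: -3347/2678 ≈ -1.2498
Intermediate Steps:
X(A) = A**2
(X(-33) - 4436)/(2666 + J(4)) = ((-33)**2 - 4436)/(2666 + 12) = (1089 - 4436)/2678 = -3347*1/2678 = -3347/2678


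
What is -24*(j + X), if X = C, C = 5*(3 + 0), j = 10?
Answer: -600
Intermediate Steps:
C = 15 (C = 5*3 = 15)
X = 15
-24*(j + X) = -24*(10 + 15) = -24*25 = -600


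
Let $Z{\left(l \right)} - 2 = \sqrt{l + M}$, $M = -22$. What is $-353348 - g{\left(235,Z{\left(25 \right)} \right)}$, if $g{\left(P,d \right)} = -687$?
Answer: $-352661$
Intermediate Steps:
$Z{\left(l \right)} = 2 + \sqrt{-22 + l}$ ($Z{\left(l \right)} = 2 + \sqrt{l - 22} = 2 + \sqrt{-22 + l}$)
$-353348 - g{\left(235,Z{\left(25 \right)} \right)} = -353348 - -687 = -353348 + 687 = -352661$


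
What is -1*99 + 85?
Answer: -14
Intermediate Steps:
-1*99 + 85 = -99 + 85 = -14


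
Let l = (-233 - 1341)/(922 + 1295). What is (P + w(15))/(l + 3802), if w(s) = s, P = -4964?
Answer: -10971933/8427460 ≈ -1.3019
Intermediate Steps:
l = -1574/2217 ≈ -0.70997
(P + w(15))/(l + 3802) = (-4964 + 15)/(-1574/2217 + 3802) = -4949/8427460/2217 = -4949*2217/8427460 = -10971933/8427460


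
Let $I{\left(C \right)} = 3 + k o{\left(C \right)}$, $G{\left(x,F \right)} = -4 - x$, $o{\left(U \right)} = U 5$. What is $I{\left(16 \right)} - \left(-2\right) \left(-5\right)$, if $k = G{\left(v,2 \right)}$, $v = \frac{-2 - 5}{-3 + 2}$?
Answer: $-887$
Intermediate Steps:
$o{\left(U \right)} = 5 U$
$v = 7$ ($v = - \frac{7}{-1} = \left(-7\right) \left(-1\right) = 7$)
$k = -11$ ($k = -4 - 7 = -11$)
$I{\left(C \right)} = 3 - 55 C$ ($I{\left(C \right)} = 3 - 11 \cdot 5 C = 3 - 55 C$)
$I{\left(16 \right)} - \left(-2\right) \left(-5\right) = \left(3 - 880\right) - \left(-2\right) \left(-5\right) = \left(3 - 880\right) - 10 = -877 - 10 = -887$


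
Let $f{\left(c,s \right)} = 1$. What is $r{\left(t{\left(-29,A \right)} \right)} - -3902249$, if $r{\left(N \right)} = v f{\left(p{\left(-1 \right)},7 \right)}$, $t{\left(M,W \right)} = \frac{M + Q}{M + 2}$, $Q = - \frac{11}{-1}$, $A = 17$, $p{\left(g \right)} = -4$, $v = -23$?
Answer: $3902226$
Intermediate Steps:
$Q = 11$ ($Q = \left(-11\right) \left(-1\right) = 11$)
$t{\left(M,W \right)} = \frac{11 + M}{2 + M}$ ($t{\left(M,W \right)} = \frac{M + 11}{M + 2} = \frac{11 + M}{2 + M}$)
$r{\left(N \right)} = -23$ ($r{\left(N \right)} = \left(-23\right) 1 = -23$)
$r{\left(t{\left(-29,A \right)} \right)} - -3902249 = -23 - -3902249 = -23 + 3902249 = 3902226$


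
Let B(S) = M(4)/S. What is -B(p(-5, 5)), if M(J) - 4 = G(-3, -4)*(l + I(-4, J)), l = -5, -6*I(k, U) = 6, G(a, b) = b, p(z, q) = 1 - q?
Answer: 7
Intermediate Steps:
I(k, U) = -1 (I(k, U) = -1/6*6 = -1)
M(J) = 28 (M(J) = 4 - 4*(-5 - 1) = 4 - 4*(-6) = 4 + 24 = 28)
B(S) = 28/S
-B(p(-5, 5)) = -28/(1 - 1*5) = -28/(1 - 5) = -28/(-4) = -28*(-1)/4 = -1*(-7) = 7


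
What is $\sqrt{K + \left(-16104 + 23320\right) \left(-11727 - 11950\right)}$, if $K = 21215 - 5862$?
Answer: $i \sqrt{170837879} \approx 13071.0 i$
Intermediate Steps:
$K = 15353$ ($K = 21215 - 5862 = 15353$)
$\sqrt{K + \left(-16104 + 23320\right) \left(-11727 - 11950\right)} = \sqrt{15353 + \left(-16104 + 23320\right) \left(-11727 - 11950\right)} = \sqrt{15353 + 7216 \left(-23677\right)} = \sqrt{15353 - 170853232} = \sqrt{-170837879} = i \sqrt{170837879}$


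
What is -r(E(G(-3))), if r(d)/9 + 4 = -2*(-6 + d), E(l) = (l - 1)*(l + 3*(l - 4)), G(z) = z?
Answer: 1656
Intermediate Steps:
E(l) = (-1 + l)*(-12 + 4*l) (E(l) = (-1 + l)*(l + 3*(-4 + l)) = (-1 + l)*(l + (-12 + 3*l)) = (-1 + l)*(-12 + 4*l))
r(d) = 72 - 18*d (r(d) = -36 + 9*(-2*(-6 + d)) = -36 + 9*(12 - 2*d) = -36 + (108 - 18*d) = 72 - 18*d)
-r(E(G(-3))) = -(72 - 18*(12 - 16*(-3) + 4*(-3)²)) = -(72 - 18*(12 + 48 + 4*9)) = -(72 - 18*(12 + 48 + 36)) = -(72 - 18*96) = -(72 - 1728) = -1*(-1656) = 1656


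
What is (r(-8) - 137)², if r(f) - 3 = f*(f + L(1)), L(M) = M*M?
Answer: 6084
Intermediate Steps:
L(M) = M²
r(f) = 3 + f*(1 + f) (r(f) = 3 + f*(f + 1²) = 3 + f*(f + 1) = 3 + f*(1 + f))
(r(-8) - 137)² = ((3 - 8 + (-8)²) - 137)² = ((3 - 8 + 64) - 137)² = (59 - 137)² = (-78)² = 6084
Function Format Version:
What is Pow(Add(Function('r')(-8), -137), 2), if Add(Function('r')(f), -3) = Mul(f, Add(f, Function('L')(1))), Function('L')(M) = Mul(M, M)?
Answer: 6084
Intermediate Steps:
Function('L')(M) = Pow(M, 2)
Function('r')(f) = Add(3, Mul(f, Add(1, f))) (Function('r')(f) = Add(3, Mul(f, Add(f, Pow(1, 2)))) = Add(3, Mul(f, Add(f, 1))) = Add(3, Mul(f, Add(1, f))))
Pow(Add(Function('r')(-8), -137), 2) = Pow(Add(Add(3, -8, Pow(-8, 2)), -137), 2) = Pow(Add(Add(3, -8, 64), -137), 2) = Pow(Add(59, -137), 2) = Pow(-78, 2) = 6084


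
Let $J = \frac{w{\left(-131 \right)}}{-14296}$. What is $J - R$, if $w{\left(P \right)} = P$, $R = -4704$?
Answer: $\frac{67248515}{14296} \approx 4704.0$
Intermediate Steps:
$J = \frac{131}{14296}$ ($J = - \frac{131}{-14296} = \left(-131\right) \left(- \frac{1}{14296}\right) = \frac{131}{14296} \approx 0.0091634$)
$J - R = \frac{131}{14296} - -4704 = \frac{131}{14296} + 4704 = \frac{67248515}{14296}$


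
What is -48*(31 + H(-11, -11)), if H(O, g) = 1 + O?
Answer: -1008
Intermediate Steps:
-48*(31 + H(-11, -11)) = -48*(31 + (1 - 11)) = -48*(31 - 10) = -48*21 = -1008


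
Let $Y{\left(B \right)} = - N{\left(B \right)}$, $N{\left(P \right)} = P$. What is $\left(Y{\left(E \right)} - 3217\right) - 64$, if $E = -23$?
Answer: $-3258$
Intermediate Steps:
$Y{\left(B \right)} = - B$
$\left(Y{\left(E \right)} - 3217\right) - 64 = \left(\left(-1\right) \left(-23\right) - 3217\right) - 64 = \left(23 - 3217\right) - 64 = -3194 - 64 = -3258$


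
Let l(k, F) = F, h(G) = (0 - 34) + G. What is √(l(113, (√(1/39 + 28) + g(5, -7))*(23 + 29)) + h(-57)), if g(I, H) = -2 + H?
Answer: √(-5031 + 12*√42627)/3 ≈ 16.844*I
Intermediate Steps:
h(G) = -34 + G
√(l(113, (√(1/39 + 28) + g(5, -7))*(23 + 29)) + h(-57)) = √((√(1/39 + 28) + (-2 - 7))*(23 + 29) + (-34 - 57)) = √((√(1/39 + 28) - 9)*52 - 91) = √((√(1093/39) - 9)*52 - 91) = √((√42627/39 - 9)*52 - 91) = √((-9 + √42627/39)*52 - 91) = √((-468 + 4*√42627/3) - 91) = √(-559 + 4*√42627/3)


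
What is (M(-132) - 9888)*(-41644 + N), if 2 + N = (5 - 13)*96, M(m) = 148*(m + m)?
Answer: 2076589440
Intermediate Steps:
M(m) = 296*m (M(m) = 148*(2*m) = 296*m)
N = -770 (N = -2 + (5 - 13)*96 = -2 - 8*96 = -2 - 768 = -770)
(M(-132) - 9888)*(-41644 + N) = (296*(-132) - 9888)*(-41644 - 770) = (-39072 - 9888)*(-42414) = -48960*(-42414) = 2076589440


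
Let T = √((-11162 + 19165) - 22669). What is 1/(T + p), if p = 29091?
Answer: 29091/846300947 - I*√14666/846300947 ≈ 3.4374e-5 - 1.431e-7*I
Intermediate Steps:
T = I*√14666 (T = √(8003 - 22669) = √(-14666) = I*√14666 ≈ 121.1*I)
1/(T + p) = 1/(I*√14666 + 29091) = 1/(29091 + I*√14666)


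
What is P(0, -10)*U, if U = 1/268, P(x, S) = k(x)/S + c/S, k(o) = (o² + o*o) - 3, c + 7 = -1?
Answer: 11/2680 ≈ 0.0041045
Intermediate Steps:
c = -8 (c = -7 - 1 = -8)
k(o) = -3 + 2*o² (k(o) = (o² + o²) - 3 = 2*o² - 3 = -3 + 2*o²)
P(x, S) = -8/S + (-3 + 2*x²)/S (P(x, S) = (-3 + 2*x²)/S - 8/S = -8/S + (-3 + 2*x²)/S)
U = 1/268 ≈ 0.0037313
P(0, -10)*U = ((-11 + 2*0²)/(-10))*(1/268) = -(-11 + 2*0)/10*(1/268) = -(-11 + 0)/10*(1/268) = -⅒*(-11)*(1/268) = (11/10)*(1/268) = 11/2680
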